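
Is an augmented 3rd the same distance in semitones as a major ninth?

An augmented third is 5 semitones but a major ninth is 14 semitones — different sizes.

No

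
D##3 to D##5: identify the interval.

D to D is the same letter name, plus 2 octaves — that makes it a fifteenth of some quality.
Counting semitones, D##3→D##5 is 24, which is the perfect fifteenth.
(Equivalently, a compound perfect octave: a perfect octave plus an octave.)

P15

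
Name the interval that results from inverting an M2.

m7

Inverted interval numbers add to nine, so a second pairs with a seventh (2 + 7 = 9).
Quality inverts too: major becomes minor. That makes the inversion a minor seventh.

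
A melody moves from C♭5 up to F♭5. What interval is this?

perfect fourth

C to F spans four letter names (C-D-E-F), so the interval is some kind of fourth.
The perfect fourth spans 5 semitones, and Cb5 to Fb5 is exactly 5 semitones — so this is a perfect fourth.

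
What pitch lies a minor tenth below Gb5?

Eb4

The tenth's letter: G down three letter names plus an octave → E.
Moving 15 semitones down from Gb5 (the size of a minor tenth) reaches Eb4.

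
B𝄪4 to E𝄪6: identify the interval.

perfect eleventh

B to E spans four letter names (B-C-D-E), plus an octave — that makes it an eleventh of some quality.
Counting semitones, B##4→E##6 is 17, which is the perfect eleventh.
(Equivalently, a compound perfect fourth: a perfect fourth plus an octave.)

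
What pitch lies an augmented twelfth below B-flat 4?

E-double-flat 3

Counting five letter names plus an octave down from B lands on E.
An augmented twelfth spans 20 semitones, so from Bb4 the target pitch is Ebb3.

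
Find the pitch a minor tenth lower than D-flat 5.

Three letters down from D (plus an octave) reaches B.
A minor tenth spans 15 semitones, so from Db5 the target pitch is Bb3.

B-flat 3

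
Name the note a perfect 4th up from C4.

Counting four letter names up from C lands on F.
A perfect fourth is 5 semitones; 5 semitones up from C4 gives F4.

F4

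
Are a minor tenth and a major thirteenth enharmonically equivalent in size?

A minor tenth is 15 semitones but a major thirteenth is 21 semitones — different sizes.

No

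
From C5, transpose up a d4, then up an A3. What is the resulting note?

A5

A diminished fourth up from C5 is Fb5.
An augmented third up from Fb5 is A5.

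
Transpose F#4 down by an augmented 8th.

The letter stays F (same as the start), shifted an octave down.
An augmented octave spans 13 semitones, so from F#4 the target pitch is F3.

F3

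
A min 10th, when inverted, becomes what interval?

First reduce the compound minor tenth to its simple form, a minor third.
Interval numbers invert to sum to nine: 3 + 6 = 9, so a third inverts to a sixth.
The quality also flips — minor becomes major — giving a major sixth.

major sixth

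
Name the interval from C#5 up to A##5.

C to A spans six letter names (C-D-E-F-G-A), so the interval is some kind of sixth.
The major sixth is 9 semitones; here we have 10, one semitone wider: augmented.

augmented sixth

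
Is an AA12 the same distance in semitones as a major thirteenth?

A doubly augmented twelfth spans 21 semitones, and a major thirteenth also spans 21 semitones — they're enharmonic.

Yes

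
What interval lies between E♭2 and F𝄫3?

E to F spans two letter names (E-F), plus an octave, so the interval is some kind of ninth.
A major ninth would be 14 semitones; Eb2 to Fbb3 is 12, two semitones narrower, so the interval is diminished.

diminished 9th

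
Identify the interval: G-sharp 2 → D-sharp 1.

Descending from G#2 to D#1 is the same interval as ascending D#1 to G#2.
D to G spans four letter names (D-E-F-G), plus an octave — that makes it an eleventh of some quality.
The perfect eleventh spans 17 semitones, and D#1 to G#2 is exactly 17 semitones — so this is a perfect eleventh.
(Equivalently, a compound perfect fourth: a perfect fourth plus an octave.)

P11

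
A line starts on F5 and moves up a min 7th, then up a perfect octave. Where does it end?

Eb7

F5 up a minor seventh → Eb6 (10 semitones).
Up a perfect octave from Eb6: Eb7 (12 semitones up).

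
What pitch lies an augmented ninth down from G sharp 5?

Counting two letter names plus an octave down from G lands on F.
Moving 15 semitones down from G#5 (the size of an augmented ninth) reaches F4.

F 4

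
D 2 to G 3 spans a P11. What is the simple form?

Subtracting seven from the interval number removes an octave: 11 − 7 = 4.
Quality carries through unchanged, so the simple form is a perfect fourth.

P4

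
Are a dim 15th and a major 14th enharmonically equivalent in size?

Yes

Both span 23 semitones: a diminished fifteenth and a major fourteenth are the same chromatic distance.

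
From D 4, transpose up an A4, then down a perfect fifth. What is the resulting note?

C sharp 4

An augmented fourth up from D4 is G#4.
Down a perfect fifth from G#4: C#4 (7 semitones down).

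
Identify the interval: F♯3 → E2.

major ninth

Descending from F#3 to E2 is the same interval as ascending E2 to F#3.
E to F spans two letter names (E-F), plus an octave: a ninth.
E2 to F#3 is 14 semitones, matching the major ninth exactly, so the quality is major.
(Equivalently, a compound major second: a major second plus an octave.)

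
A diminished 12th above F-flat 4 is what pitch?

Five letters up from F (plus an octave) reaches C.
Moving 18 semitones up from Fb4 (the size of a diminished twelfth) reaches Cbb6.

C-double-flat 6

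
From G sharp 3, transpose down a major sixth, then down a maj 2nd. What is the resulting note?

A major sixth down from G#3 is B2.
Down a major second from B2: A2 (2 semitones down).

A 2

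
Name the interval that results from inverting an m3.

Interval numbers invert to sum to nine: 3 + 6 = 9, so a third inverts to a sixth.
The quality also flips — minor becomes major — giving a major sixth.

major 6th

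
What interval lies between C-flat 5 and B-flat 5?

M7

C to B spans seven letter names (C-D-E-F-G-A-B), so the interval is some kind of seventh.
The major seventh spans 11 semitones, and Cb5 to Bb5 is exactly 11 semitones — so this is a major seventh.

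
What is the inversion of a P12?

perfect fourth

First reduce the compound perfect twelfth to its simple form, a perfect fifth.
Inverted interval numbers add to nine, so a fifth pairs with a fourth (5 + 4 = 9).
And perfect stays perfect under inversion, so we get a perfect fourth.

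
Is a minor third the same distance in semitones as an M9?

No

3 semitones (minor third) vs 14 semitones (major ninth): not equal.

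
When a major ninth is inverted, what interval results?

minor seventh

First reduce the compound major ninth to its simple form, a major second.
The rule of nine gives the new number: 9 − 2 = 7, so a second becomes a seventh.
Quality inverts too: major becomes minor. That makes the inversion a minor seventh.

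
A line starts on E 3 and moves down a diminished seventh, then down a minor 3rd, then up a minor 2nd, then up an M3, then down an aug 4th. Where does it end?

D sharp 2

E3 down a diminished seventh → F##2 (9 semitones).
A minor third down from F##2 is D##2.
Up a minor second from D##2: E#2 (1 semitone up).
E#2 up a major third → G##2 (4 semitones).
An augmented fourth down from G##2 is D#2.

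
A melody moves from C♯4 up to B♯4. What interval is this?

C to B spans seven letter names (C-D-E-F-G-A-B), so the interval is some kind of seventh.
C#4 to B#4 is 11 semitones, matching the major seventh exactly, so the quality is major.

M7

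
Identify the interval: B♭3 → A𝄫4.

B to A spans seven letter names (B-C-D-E-F-G-A), so the interval is some kind of seventh.
Bb3 to Abb4 spans 9 semitones — two semitones narrower than the major seventh (11) — giving a diminished seventh.

d7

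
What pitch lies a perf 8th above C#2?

C#3

For an octave the letter name doesn't change: still C, an octave up.
A perfect octave spans 12 semitones, so from C#2 the target pitch is C#3.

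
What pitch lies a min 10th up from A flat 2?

C flat 4

Counting three letter names plus an octave up from A lands on C.
A minor tenth spans 15 semitones, so from Ab2 the target pitch is Cb4.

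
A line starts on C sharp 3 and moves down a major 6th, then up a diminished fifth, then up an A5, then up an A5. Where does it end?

Down a major sixth from C#3: E2 (9 semitones down).
Up a diminished fifth from E2: Bb2 (6 semitones up).
An augmented fifth up from Bb2 is F#3.
An augmented fifth up from F#3 is C##4.

C double-sharp 4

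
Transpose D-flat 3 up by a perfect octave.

The letter stays D (same as the start), shifted an octave up.
A perfect octave is 12 semitones; 12 semitones up from Db3 gives Db4.

D-flat 4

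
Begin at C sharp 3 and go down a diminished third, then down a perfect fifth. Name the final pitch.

D double-sharp 2

C#3 down a diminished third → A##2 (2 semitones).
Down a perfect fifth from A##2: D##2 (7 semitones down).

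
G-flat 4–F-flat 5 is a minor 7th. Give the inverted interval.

Inverted interval numbers add to nine, so a seventh pairs with a second (7 + 2 = 9).
Quality inverts too: minor becomes major. That makes the inversion a major second.

M2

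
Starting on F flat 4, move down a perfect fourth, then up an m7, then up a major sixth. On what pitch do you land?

Fb4 down a perfect fourth → Cb4 (5 semitones).
Up a minor seventh from Cb4: Bbb4 (10 semitones up).
Bbb4 up a major sixth → Gb5 (9 semitones).

G flat 5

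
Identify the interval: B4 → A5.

B to A spans seven letter names (B-C-D-E-F-G-A): a seventh.
At 10 semitones, B4→A5 falls one short of a major seventh: minor.

minor 7th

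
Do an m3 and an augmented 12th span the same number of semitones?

A minor third is 3 semitones but an augmented twelfth is 20 semitones — different sizes.

No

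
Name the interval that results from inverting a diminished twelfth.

augmented 4th

First reduce the compound diminished twelfth to its simple form, a diminished fifth.
Inverted interval numbers add to nine, so a fifth pairs with a fourth (5 + 4 = 9).
The quality also flips — diminished becomes augmented — giving an augmented fourth.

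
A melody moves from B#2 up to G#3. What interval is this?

B to G spans six letter names (B-C-D-E-F-G), so the interval is some kind of sixth.
B#2 to G#3 is 8 semitones, a half step short of the major sixth (9), so this is minor.

minor sixth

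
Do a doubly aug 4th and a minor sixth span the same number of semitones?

7 semitones (doubly augmented fourth) vs 8 semitones (minor sixth): not equal.

No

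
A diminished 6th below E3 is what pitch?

The sixth takes the letter from E down to G.
Moving 7 semitones down from E3 (the size of a diminished sixth) reaches G##2.

G##2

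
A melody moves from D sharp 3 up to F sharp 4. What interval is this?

minor tenth

D to F spans three letter names (D-E-F), plus an octave — that makes it a tenth of some quality.
A major tenth would be 16 semitones, but D#3 to F#4 is 15 — one semitone narrower, making it a minor tenth.
(Equivalently, a compound minor third: a minor third plus an octave.)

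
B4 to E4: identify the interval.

perfect fifth

Descending from B4 to E4 is the same interval as ascending E4 to B4.
E to B spans five letter names (E-F-G-A-B) — that makes it a fifth of some quality.
E4 to B4 is 7 semitones, matching the perfect fifth exactly, so the quality is perfect.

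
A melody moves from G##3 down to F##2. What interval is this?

Descending from G##3 to F##2 is the same interval as ascending F##2 to G##3.
F to G spans two letter names (F-G), plus an octave — that makes it a ninth of some quality.
The major ninth spans 14 semitones, and F##2 to G##3 is exactly 14 semitones — so this is a major ninth.
(Equivalently, a compound major second: a major second plus an octave.)

major 9th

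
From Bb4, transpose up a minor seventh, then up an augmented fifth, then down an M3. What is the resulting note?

C6

Bb4 up a minor seventh → Ab5 (10 semitones).
Up an augmented fifth from Ab5: E6 (8 semitones up).
E6 down a major third → C6 (4 semitones).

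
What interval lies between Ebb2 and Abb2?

E to A spans four letter names (E-F-G-A) — that makes it a fourth of some quality.
Counting semitones, Ebb2→Abb2 is 5, which is the perfect fourth.

perfect 4th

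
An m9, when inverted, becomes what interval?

First reduce the compound minor ninth to its simple form, a minor second.
Interval numbers invert to sum to nine: 2 + 7 = 9, so a second inverts to a seventh.
And minor becomes major under inversion, so we get a major seventh.

major seventh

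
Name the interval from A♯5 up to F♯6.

A to F spans six letter names (A-B-C-D-E-F): a sixth.
A major sixth would be 9 semitones, but A#5 to F#6 is 8 — one semitone narrower, making it a minor sixth.

minor 6th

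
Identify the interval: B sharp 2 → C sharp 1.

major fourteenth

Descending from B#2 to C#1 is the same interval as ascending C#1 to B#2.
C to B spans seven letter names (C-D-E-F-G-A-B), plus an octave: a fourteenth.
The major fourteenth spans 23 semitones, and C#1 to B#2 is exactly 23 semitones — so this is a major fourteenth.
(Equivalently, a compound major seventh: a major seventh plus an octave.)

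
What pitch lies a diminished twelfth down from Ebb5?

Five letters down from E (plus an octave) reaches A.
Moving 18 semitones down from Ebb5 (the size of a diminished twelfth) reaches Ab3.

Ab3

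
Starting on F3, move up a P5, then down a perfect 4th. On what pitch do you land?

Up a perfect fifth from F3: C4 (7 semitones up).
A perfect fourth down from C4 is G3.

G3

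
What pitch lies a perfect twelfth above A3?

E5

Five letters up from A (plus an octave) reaches E.
A perfect twelfth spans 19 semitones, so from A3 the target pitch is E5.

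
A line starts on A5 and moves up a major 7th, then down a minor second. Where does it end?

Up a major seventh from A5: G#6 (11 semitones up).
A minor second down from G#6 is F##6.

F##6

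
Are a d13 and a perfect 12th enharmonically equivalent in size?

Both span 19 semitones: a diminished thirteenth and a perfect twelfth are the same chromatic distance.

Yes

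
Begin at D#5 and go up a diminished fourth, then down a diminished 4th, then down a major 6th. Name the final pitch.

F#4

A diminished fourth up from D#5 is G5.
A diminished fourth down from G5 is D#5.
A major sixth down from D#5 is F#4.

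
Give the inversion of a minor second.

Interval numbers invert to sum to nine: 2 + 7 = 9, so a second inverts to a seventh.
And minor becomes major under inversion, so we get a major seventh.

major seventh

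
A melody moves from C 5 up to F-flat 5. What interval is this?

C to F spans four letter names (C-D-E-F): a fourth.
The perfect fourth is 5 semitones; here we have 4, one semitone narrower: diminished.

diminished fourth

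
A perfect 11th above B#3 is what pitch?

E#5

Counting four letter names plus an octave up from B lands on E.
Moving 17 semitones up from B#3 (the size of a perfect eleventh) reaches E#5.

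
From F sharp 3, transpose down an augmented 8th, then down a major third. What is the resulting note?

D flat 2

F#3 down an augmented octave → F2 (13 semitones).
Down a major third from F2: Db2 (4 semitones down).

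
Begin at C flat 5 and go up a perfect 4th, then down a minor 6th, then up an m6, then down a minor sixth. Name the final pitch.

A perfect fourth up from Cb5 is Fb5.
Down a minor sixth from Fb5: Ab4 (8 semitones down).
Ab4 up a minor sixth → Fb5 (8 semitones).
A minor sixth down from Fb5 is Ab4.

A flat 4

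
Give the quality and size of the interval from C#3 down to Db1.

augmented fourteenth

Descending from C#3 to Db1 is the same interval as ascending Db1 to C#3.
D to C spans seven letter names (D-E-F-G-A-B-C), plus an octave: a fourteenth.
Db1 to C#3 spans 24 semitones — one semitone wider than the major fourteenth (23) — giving an augmented fourteenth.
(Equivalently, a compound augmented seventh: an augmented seventh plus an octave.)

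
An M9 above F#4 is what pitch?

G#5

Counting two letter names plus an octave up from F lands on G.
Moving 14 semitones up from F#4 (the size of a major ninth) reaches G#5.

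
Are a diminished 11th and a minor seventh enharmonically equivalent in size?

A diminished eleventh is 16 semitones but a minor seventh is 10 semitones — different sizes.

No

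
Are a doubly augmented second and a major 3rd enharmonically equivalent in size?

Yes

Both span 4 semitones: a doubly augmented second and a major third are the same chromatic distance.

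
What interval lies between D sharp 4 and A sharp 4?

D to A spans five letter names (D-E-F-G-A) — that makes it a fifth of some quality.
D#4 to A#4 is 7 semitones, matching the perfect fifth exactly, so the quality is perfect.

perfect fifth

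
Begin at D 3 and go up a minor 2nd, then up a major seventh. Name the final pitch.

D 4

D3 up a minor second → Eb3 (1 semitone).
A major seventh up from Eb3 is D4.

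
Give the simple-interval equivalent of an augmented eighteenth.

Take out 2 octaves (14 from the number): 18 − 14 = 4.
So an augmented eighteenth is 2 octaves plus an augmented fourth. The quality is unchanged.

augmented 4th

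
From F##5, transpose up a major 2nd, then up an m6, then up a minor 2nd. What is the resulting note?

F#6

F##5 up a major second → G##5 (2 semitones).
Up a minor sixth from G##5: E#6 (8 semitones up).
Up a minor second from E#6: F#6 (1 semitone up).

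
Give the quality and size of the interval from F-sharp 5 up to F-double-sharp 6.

A8

F to F is the same letter name, plus an octave — that makes it an octave of some quality.
F#5 to F##6 spans 13 semitones — one semitone wider than the perfect octave (12) — giving an augmented octave.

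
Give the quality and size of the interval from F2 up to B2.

augmented 4th

F to B spans four letter names (F-G-A-B), so the interval is some kind of fourth.
A perfect fourth would be 5 semitones; F2 to B2 is 6, one semitone wider, so the interval is augmented.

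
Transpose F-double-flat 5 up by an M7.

E-double-flat 6

Seven letter names up from F: E.
A major seventh spans 11 semitones, so from Fbb5 the target pitch is Ebb6.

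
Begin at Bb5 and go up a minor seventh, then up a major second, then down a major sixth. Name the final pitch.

Up a minor seventh from Bb5: Ab6 (10 semitones up).
Up a major second from Ab6: Bb6 (2 semitones up).
Down a major sixth from Bb6: Db6 (9 semitones down).

Db6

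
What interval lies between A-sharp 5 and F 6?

diminished 6th

A to F spans six letter names (A-B-C-D-E-F) — that makes it a sixth of some quality.
A#5 to F6 spans 7 semitones — two semitones narrower than the major sixth (9) — giving a diminished sixth.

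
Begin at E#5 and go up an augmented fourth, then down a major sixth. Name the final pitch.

C##5

E#5 up an augmented fourth → A##5 (6 semitones).
A major sixth down from A##5 is C##5.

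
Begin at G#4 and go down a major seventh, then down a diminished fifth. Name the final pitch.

D#3

A major seventh down from G#4 is A3.
A diminished fifth down from A3 is D#3.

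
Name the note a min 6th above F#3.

D4

Counting six letter names up from F lands on D.
Moving 8 semitones up from F#3 (the size of a minor sixth) reaches D4.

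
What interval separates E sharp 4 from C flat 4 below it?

doubly augmented third

Descending from E#4 to Cb4 is the same interval as ascending Cb4 to E#4.
C to E spans three letter names (C-D-E), so the interval is some kind of third.
The major third is 4 semitones; here we have 6, two semitones wider: doubly augmented.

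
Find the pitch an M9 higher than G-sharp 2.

A-sharp 3

Counting two letter names plus an octave up from G lands on A.
A major ninth spans 14 semitones, so from G#2 the target pitch is A#3.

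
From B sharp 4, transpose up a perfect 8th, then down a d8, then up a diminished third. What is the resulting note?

D sharp 5

Up a perfect octave from B#4: B#5 (12 semitones up).
A diminished octave down from B#5 is B##4.
Up a diminished third from B##4: D#5 (2 semitones up).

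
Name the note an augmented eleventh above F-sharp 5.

B-sharp 6

The eleventh's letter: F up four letter names plus an octave → B.
Moving 18 semitones up from F#5 (the size of an augmented eleventh) reaches B#6.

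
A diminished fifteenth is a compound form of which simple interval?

Subtracting seven from the interval number removes an octave: 15 − 7 = 8.
Quality carries through unchanged, so the simple form is a diminished octave.

diminished octave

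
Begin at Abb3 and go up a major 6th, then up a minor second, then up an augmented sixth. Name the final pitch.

Eb5

A major sixth up from Abb3 is Fb4.
Fb4 up a minor second → Gbb4 (1 semitone).
Up an augmented sixth from Gbb4: Eb5 (10 semitones up).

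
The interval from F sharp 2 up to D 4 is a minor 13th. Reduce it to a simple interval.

Subtracting seven from the interval number removes an octave: 13 − 7 = 6.
That makes a minor thirteenth a compound minor sixth — an octave plus a minor sixth.

minor sixth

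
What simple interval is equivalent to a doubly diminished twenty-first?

Each octave removed subtracts seven from the number: 21 − 14 = 7.
That makes a doubly diminished twenty-first a compound doubly diminished seventh — 2 octaves plus a doubly diminished seventh.

doubly diminished seventh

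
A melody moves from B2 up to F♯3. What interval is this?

perfect fifth

B to F spans five letter names (B-C-D-E-F) — that makes it a fifth of some quality.
B2 to F#3 is 7 semitones, matching the perfect fifth exactly, so the quality is perfect.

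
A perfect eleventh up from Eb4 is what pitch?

The eleventh's letter: E up four letter names plus an octave → A.
Moving 17 semitones up from Eb4 (the size of a perfect eleventh) reaches Ab5.

Ab5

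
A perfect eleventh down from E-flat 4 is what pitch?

B-flat 2

Counting four letter names plus an octave down from E lands on B.
A perfect eleventh is 17 semitones; 17 semitones down from Eb4 gives Bb2.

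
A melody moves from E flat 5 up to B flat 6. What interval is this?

P12

E to B spans five letter names (E-F-G-A-B), plus an octave — that makes it a twelfth of some quality.
Counting semitones, Eb5→Bb6 is 19, which is the perfect twelfth.
(Equivalently, a compound perfect fifth: a perfect fifth plus an octave.)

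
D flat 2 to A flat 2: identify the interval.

D to A spans five letter names (D-E-F-G-A), so the interval is some kind of fifth.
The perfect fifth spans 7 semitones, and Db2 to Ab2 is exactly 7 semitones — so this is a perfect fifth.

P5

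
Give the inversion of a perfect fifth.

The rule of nine gives the new number: 9 − 5 = 4, so a fifth becomes a fourth.
And perfect stays perfect under inversion, so we get a perfect fourth.

P4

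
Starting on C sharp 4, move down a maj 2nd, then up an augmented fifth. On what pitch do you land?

F double-sharp 4

A major second down from C#4 is B3.
B3 up an augmented fifth → F##4 (8 semitones).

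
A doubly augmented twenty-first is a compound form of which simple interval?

Each octave removed subtracts seven from the number: 21 − 14 = 7.
That makes a doubly augmented twenty-first a compound doubly augmented seventh — 2 octaves plus a doubly augmented seventh.

AA7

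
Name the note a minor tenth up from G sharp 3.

B 4

Counting three letter names plus an octave up from G lands on B.
A minor tenth spans 15 semitones, so from G#3 the target pitch is B4.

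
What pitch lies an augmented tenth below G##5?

The tenth's letter: G down three letter names plus an octave → E.
Moving 17 semitones down from G##5 (the size of an augmented tenth) reaches E4.

E4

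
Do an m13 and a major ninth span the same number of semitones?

A minor thirteenth spans 20 semitones; a major ninth spans 14 semitones. They differ by 6.

No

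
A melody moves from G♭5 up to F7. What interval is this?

major fourteenth

G to F spans seven letter names (G-A-B-C-D-E-F), plus an octave: a fourteenth.
Gb5 to F7 is 23 semitones, matching the major fourteenth exactly, so the quality is major.
(Equivalently, a compound major seventh: a major seventh plus an octave.)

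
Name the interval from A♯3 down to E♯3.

perfect 4th

Descending from A#3 to E#3 is the same interval as ascending E#3 to A#3.
E to A spans four letter names (E-F-G-A) — that makes it a fourth of some quality.
Counting semitones, E#3→A#3 is 5, which is the perfect fourth.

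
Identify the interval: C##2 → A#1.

M3

Descending from C##2 to A#1 is the same interval as ascending A#1 to C##2.
A to C spans three letter names (A-B-C), so the interval is some kind of third.
A#1 to C##2 is 4 semitones, matching the major third exactly, so the quality is major.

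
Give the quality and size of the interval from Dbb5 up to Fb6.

major tenth

D to F spans three letter names (D-E-F), plus an octave, so the interval is some kind of tenth.
Dbb5 to Fb6 is 16 semitones, matching the major tenth exactly, so the quality is major.
(Equivalently, a compound major third: a major third plus an octave.)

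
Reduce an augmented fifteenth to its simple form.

augmented octave

Each octave removed subtracts seven from the number: 15 − 7 = 8.
That makes an augmented fifteenth a compound augmented octave — an octave plus an augmented octave.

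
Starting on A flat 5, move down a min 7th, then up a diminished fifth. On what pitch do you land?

F flat 5

Down a minor seventh from Ab5: Bb4 (10 semitones down).
Bb4 up a diminished fifth → Fb5 (6 semitones).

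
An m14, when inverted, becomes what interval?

M2

First reduce the compound minor fourteenth to its simple form, a minor seventh.
The rule of nine gives the new number: 9 − 7 = 2, so a seventh becomes a second.
The quality also flips — minor becomes major — giving a major second.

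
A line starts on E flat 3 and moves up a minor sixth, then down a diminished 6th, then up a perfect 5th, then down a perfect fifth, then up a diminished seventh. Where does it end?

D flat 4

Up a minor sixth from Eb3: Cb4 (8 semitones up).
Down a diminished sixth from Cb4: E3 (7 semitones down).
Up a perfect fifth from E3: B3 (7 semitones up).
B3 down a perfect fifth → E3 (7 semitones).
E3 up a diminished seventh → Db4 (9 semitones).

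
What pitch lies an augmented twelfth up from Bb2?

Counting five letter names plus an octave up from B lands on F.
Moving 20 semitones up from Bb2 (the size of an augmented twelfth) reaches F#4.

F#4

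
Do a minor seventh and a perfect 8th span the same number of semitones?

A minor seventh spans 10 semitones; a perfect octave spans 12 semitones. They differ by 2.

No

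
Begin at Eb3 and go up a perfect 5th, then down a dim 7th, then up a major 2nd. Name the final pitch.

A perfect fifth up from Eb3 is Bb3.
Bb3 down a diminished seventh → C#3 (9 semitones).
Up a major second from C#3: D#3 (2 semitones up).

D#3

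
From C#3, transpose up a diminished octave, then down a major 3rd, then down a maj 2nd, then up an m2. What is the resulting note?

Abb3

Up a diminished octave from C#3: C4 (11 semitones up).
C4 down a major third → Ab3 (4 semitones).
Down a major second from Ab3: Gb3 (2 semitones down).
Up a minor second from Gb3: Abb3 (1 semitone up).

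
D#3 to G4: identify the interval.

D to G spans four letter names (D-E-F-G), plus an octave — that makes it an eleventh of some quality.
D#3 to G4 spans 16 semitones — one semitone narrower than the perfect eleventh (17) — giving a diminished eleventh.
(Equivalently, a compound diminished fourth: a diminished fourth plus an octave.)

diminished eleventh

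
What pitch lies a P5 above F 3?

Five letter names up from F: C.
A perfect fifth is 7 semitones; 7 semitones up from F3 gives C4.

C 4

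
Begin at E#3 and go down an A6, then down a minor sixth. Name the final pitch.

E#3 down an augmented sixth → G2 (10 semitones).
G2 down a minor sixth → B1 (8 semitones).

B1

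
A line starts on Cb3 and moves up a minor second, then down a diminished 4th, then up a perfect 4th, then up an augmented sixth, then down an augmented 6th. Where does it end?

Db3

Up a minor second from Cb3: Dbb3 (1 semitone up).
A diminished fourth down from Dbb3 is Ab2.
Up a perfect fourth from Ab2: Db3 (5 semitones up).
An augmented sixth up from Db3 is B3.
An augmented sixth down from B3 is Db3.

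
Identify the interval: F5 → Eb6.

minor 7th

F to E spans seven letter names (F-G-A-B-C-D-E), so the interval is some kind of seventh.
F5 to Eb6 is 10 semitones, a half step short of the major seventh (11), so this is minor.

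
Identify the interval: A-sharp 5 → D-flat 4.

AA12

Descending from A#5 to Db4 is the same interval as ascending Db4 to A#5.
D to A spans five letter names (D-E-F-G-A), plus an octave: a twelfth.
Db4 to A#5 spans 21 semitones — two semitones wider than the perfect twelfth (19) — giving a doubly augmented twelfth.
(Equivalently, a compound doubly augmented fifth: a doubly augmented fifth plus an octave.)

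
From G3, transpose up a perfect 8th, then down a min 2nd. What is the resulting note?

A perfect octave up from G3 is G4.
G4 down a minor second → F#4 (1 semitone).

F#4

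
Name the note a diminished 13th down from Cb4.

E2

Counting six letter names plus an octave down from C lands on E.
A diminished thirteenth spans 19 semitones, so from Cb4 the target pitch is E2.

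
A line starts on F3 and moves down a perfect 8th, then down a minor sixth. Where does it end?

A1

F3 down a perfect octave → F2 (12 semitones).
F2 down a minor sixth → A1 (8 semitones).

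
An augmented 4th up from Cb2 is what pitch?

The fourth takes the letter from C up to F.
Moving 6 semitones up from Cb2 (the size of an augmented fourth) reaches F2.

F2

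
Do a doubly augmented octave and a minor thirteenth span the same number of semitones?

No

A doubly augmented octave spans 14 semitones; a minor thirteenth spans 20 semitones. They differ by 6.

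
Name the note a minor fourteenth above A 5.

G 7

Counting seven letter names plus an octave up from A lands on G.
Moving 22 semitones up from A5 (the size of a minor fourteenth) reaches G7.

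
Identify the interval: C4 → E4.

major third

C to E spans three letter names (C-D-E): a third.
Counting semitones, C4→E4 is 4, which is the major third.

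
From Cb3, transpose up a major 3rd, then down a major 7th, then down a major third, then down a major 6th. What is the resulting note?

Up a major third from Cb3: Eb3 (4 semitones up).
Eb3 down a major seventh → Fb2 (11 semitones).
Down a major third from Fb2: Dbb2 (4 semitones down).
A major sixth down from Dbb2 is Fbb1.

Fbb1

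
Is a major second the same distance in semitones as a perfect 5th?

No

A major second spans 2 semitones; a perfect fifth spans 7 semitones. They differ by 5.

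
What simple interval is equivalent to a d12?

d5

Take out an octave (7 from the number): 12 − 7 = 5.
So a diminished twelfth is an octave plus a diminished fifth. The quality is unchanged.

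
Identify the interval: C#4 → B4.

minor seventh

C to B spans seven letter names (C-D-E-F-G-A-B) — that makes it a seventh of some quality.
At 10 semitones, C#4→B4 falls one short of a major seventh: minor.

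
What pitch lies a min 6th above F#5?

Six letter names up from F: D.
A minor sixth spans 8 semitones, so from F#5 the target pitch is D6.

D6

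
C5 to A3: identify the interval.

Descending from C5 to A3 is the same interval as ascending A3 to C5.
A to C spans three letter names (A-B-C), plus an octave: a tenth.
A major tenth would be 16 semitones, but A3 to C5 is 15 — one semitone narrower, making it a minor tenth.
(Equivalently, a compound minor third: a minor third plus an octave.)

minor tenth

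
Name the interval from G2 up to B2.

G to B spans three letter names (G-A-B), so the interval is some kind of third.
Counting semitones, G2→B2 is 4, which is the major third.

major 3rd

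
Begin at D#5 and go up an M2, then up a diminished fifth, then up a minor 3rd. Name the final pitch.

D6

Up a major second from D#5: E#5 (2 semitones up).
Up a diminished fifth from E#5: B5 (6 semitones up).
B5 up a minor third → D6 (3 semitones).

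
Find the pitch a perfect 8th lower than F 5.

F 4

An octave keeps the letter name F, an octave down from F.
Moving 12 semitones down from F5 (the size of a perfect octave) reaches F4.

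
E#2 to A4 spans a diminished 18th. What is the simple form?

diminished 4th

Take out 2 octaves (14 from the number): 18 − 14 = 4.
That makes a diminished eighteenth a compound diminished fourth — 2 octaves plus a diminished fourth.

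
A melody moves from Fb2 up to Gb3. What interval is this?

major 9th

F to G spans two letter names (F-G), plus an octave, so the interval is some kind of ninth.
The major ninth spans 14 semitones, and Fb2 to Gb3 is exactly 14 semitones — so this is a major ninth.
(Equivalently, a compound major second: a major second plus an octave.)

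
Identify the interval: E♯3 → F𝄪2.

minor seventh

Descending from E#3 to F##2 is the same interval as ascending F##2 to E#3.
F to E spans seven letter names (F-G-A-B-C-D-E): a seventh.
A major seventh would be 11 semitones, but F##2 to E#3 is 10 — one semitone narrower, making it a minor seventh.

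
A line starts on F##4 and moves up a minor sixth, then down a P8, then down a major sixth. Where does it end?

F#3

F##4 up a minor sixth → D#5 (8 semitones).
Down a perfect octave from D#5: D#4 (12 semitones down).
A major sixth down from D#4 is F#3.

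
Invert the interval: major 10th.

First reduce the compound major tenth to its simple form, a major third.
Inverted interval numbers add to nine, so a third pairs with a sixth (3 + 6 = 9).
And major becomes minor under inversion, so we get a minor sixth.

minor 6th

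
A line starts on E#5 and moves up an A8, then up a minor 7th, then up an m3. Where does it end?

F##7

An augmented octave up from E#5 is E##6.
Up a minor seventh from E##6: D##7 (10 semitones up).
D##7 up a minor third → F##7 (3 semitones).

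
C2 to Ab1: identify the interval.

major third

Descending from C2 to Ab1 is the same interval as ascending Ab1 to C2.
A to C spans three letter names (A-B-C): a third.
Counting semitones, Ab1→C2 is 4, which is the major third.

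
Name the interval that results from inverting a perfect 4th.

The rule of nine gives the new number: 9 − 4 = 5, so a fourth becomes a fifth.
Quality inverts too: perfect stays perfect. That makes the inversion a perfect fifth.

P5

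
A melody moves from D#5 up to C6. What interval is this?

diminished 7th

D to C spans seven letter names (D-E-F-G-A-B-C) — that makes it a seventh of some quality.
D#5 to C6 spans 9 semitones — two semitones narrower than the major seventh (11) — giving a diminished seventh.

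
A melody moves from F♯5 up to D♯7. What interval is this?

M13

F to D spans six letter names (F-G-A-B-C-D), plus an octave: a thirteenth.
Counting semitones, F#5→D#7 is 21, which is the major thirteenth.
(Equivalently, a compound major sixth: a major sixth plus an octave.)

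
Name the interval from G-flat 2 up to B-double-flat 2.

G to B spans three letter names (G-A-B), so the interval is some kind of third.
A major third would be 4 semitones, but Gb2 to Bbb2 is 3 — one semitone narrower, making it a minor third.

minor 3rd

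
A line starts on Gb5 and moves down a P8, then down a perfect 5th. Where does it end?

Cb4

Down a perfect octave from Gb5: Gb4 (12 semitones down).
Down a perfect fifth from Gb4: Cb4 (7 semitones down).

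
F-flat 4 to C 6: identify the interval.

augmented twelfth

F to C spans five letter names (F-G-A-B-C), plus an octave, so the interval is some kind of twelfth.
A perfect twelfth would be 19 semitones; Fb4 to C6 is 20, one semitone wider, so the interval is augmented.
(Equivalently, a compound augmented fifth: an augmented fifth plus an octave.)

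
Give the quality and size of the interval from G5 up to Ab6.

G to A spans two letter names (G-A), plus an octave, so the interval is some kind of ninth.
G5 to Ab6 is 13 semitones, a half step short of the major ninth (14), so this is minor.
(Equivalently, a compound minor second: a minor second plus an octave.)

m9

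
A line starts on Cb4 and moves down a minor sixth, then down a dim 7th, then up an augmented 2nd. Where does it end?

G##2

Cb4 down a minor sixth → Eb3 (8 semitones).
Down a diminished seventh from Eb3: F#2 (9 semitones down).
F#2 up an augmented second → G##2 (3 semitones).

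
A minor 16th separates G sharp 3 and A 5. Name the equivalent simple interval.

minor 2nd

Take out 2 octaves (14 from the number): 16 − 14 = 2.
So a minor sixteenth is 2 octaves plus a minor second. The quality is unchanged.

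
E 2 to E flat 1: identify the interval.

augmented octave

Descending from E2 to Eb1 is the same interval as ascending Eb1 to E2.
E to E is the same letter name, plus an octave, so the interval is some kind of octave.
A perfect octave would be 12 semitones; Eb1 to E2 is 13, one semitone wider, so the interval is augmented.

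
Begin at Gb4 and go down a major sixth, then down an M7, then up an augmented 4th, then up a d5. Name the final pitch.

Gb4 down a major sixth → Bbb3 (9 semitones).
Bbb3 down a major seventh → Cbb3 (11 semitones).
An augmented fourth up from Cbb3 is Fb3.
A diminished fifth up from Fb3 is Cbb4.

Cbb4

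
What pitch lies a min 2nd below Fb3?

Eb3

Counting two letter names down from F lands on E.
Moving 1 semitone down from Fb3 (the size of a minor second) reaches Eb3.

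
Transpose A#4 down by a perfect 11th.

Counting four letter names plus an octave down from A lands on E.
A perfect eleventh is 17 semitones; 17 semitones down from A#4 gives E#3.

E#3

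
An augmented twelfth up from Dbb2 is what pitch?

The twelfth's letter: D up five letter names plus an octave → A.
An augmented twelfth is 20 semitones; 20 semitones up from Dbb2 gives Ab3.

Ab3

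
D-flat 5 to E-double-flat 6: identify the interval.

D to E spans two letter names (D-E), plus an octave, so the interval is some kind of ninth.
Db5 to Ebb6 is 13 semitones, a half step short of the major ninth (14), so this is minor.
(Equivalently, a compound minor second: a minor second plus an octave.)

minor 9th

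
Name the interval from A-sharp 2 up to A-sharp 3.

A to A is the same letter name, plus an octave: an octave.
Counting semitones, A#2→A#3 is 12, which is the perfect octave.

P8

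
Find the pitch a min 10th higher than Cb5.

Ebb6

The tenth's letter: C up three letter names plus an octave → E.
A minor tenth spans 15 semitones, so from Cb5 the target pitch is Ebb6.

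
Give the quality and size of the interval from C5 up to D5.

major second

C to D spans two letter names (C-D) — that makes it a second of some quality.
C5 to D5 is 2 semitones, matching the major second exactly, so the quality is major.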